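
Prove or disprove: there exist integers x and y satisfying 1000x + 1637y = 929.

Since gcd(1000, 1637) = 1, every integer is an integer combination of 1000 and 1637.
Euclidean algorithm: 1637 = 1·1000 + 637, 1000 = 1·637 + 363, 637 = 1·363 + 274, 363 = 1·274 + 89, 274 = 3·89 + 7, 89 = 12·7 + 5, 7 = 1·5 + 2, 5 = 2·2 + 1, 2 = 2·1 + 0.
Back-substituting, 1 = 5 − 2·2 = 5 − 2·(7 − 1·5) = −2·7 + 3·5 = −2·7 + 3·(89 − 12·7) = 3·89 − 38·7 = 3·89 − 38·(274 − 3·89) = −38·274 + 117·89 = −38·274 + 117·(363 − 1·274) = 117·363 − 155·274 = 117·363 − 155·(637 − 1·363) = −155·637 + 272·363 = −155·637 + 272·(1000 − 1·637) = 272·1000 − 427·637 = 272·1000 − 427·(1637 − 1·1000) = −427·1637 + 699·1000; that is, 1000·699 + 1637·(-427) = 1.
Scaling by 929 gives the particular solution (x, y) = (649371, -396683).
Shifting by a multiple of (1637, −1000) keeps it a solution: x = 649371 − 396·1637 = 1119, y = -396683 + 396·1000 = -683.
Check: 1000·1119 + 1637·(-683) = 1119000 − 1118071 = 929. ✓

x = 1119, y = -683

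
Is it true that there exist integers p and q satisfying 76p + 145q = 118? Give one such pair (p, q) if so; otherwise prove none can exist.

Since gcd(76, 145) = 1, every integer is an integer combination of 76 and 145.
Euclidean algorithm: 145 = 1·76 + 69, 76 = 1·69 + 7, 69 = 9·7 + 6, 7 = 1·6 + 1, 6 = 6·1 + 0.
Working back up the chain: 1 = 7 − 1·6 = 7 − (69 − 9·7) = −69 + 10·7 = −69 + 10·(76 − 1·69) = 10·76 − 11·69 = 10·76 − 11·(145 − 1·76) = −11·145 + 21·76. So 76·21 + 145·(-11) = 1.
Multiplying through by 118: p = 21·118 = 2478, q = (-11)·118 = -1298 is a solution.
Subtracting 17·145 from p and adding 17·76 to q gives the tidier solution (13, -6).
Indeed 76·13 + 145·(-6) = 988 − 870 = 118.

p = 13, q = -6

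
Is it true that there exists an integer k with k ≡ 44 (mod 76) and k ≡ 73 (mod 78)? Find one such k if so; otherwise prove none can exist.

Reduce both congruences modulo 2, which divides 76 and 78: they say k ≡ 44 (mod 2) and k ≡ 73 (mod 2).
However 44 ≡ 0 and 73 ≡ 1 (mod 2), and 0 ≠ 1.
So no integer satisfies both congruences.

No such integer exists.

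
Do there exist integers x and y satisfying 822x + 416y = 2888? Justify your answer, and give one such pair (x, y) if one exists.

Every value of 822x + 416y is a multiple of gcd(822, 416) = 2; since 2 ∣ 2888, solutions exist.
Dividing through by 2 reduces the equation to 411x + 208y = 1444.
Dividing repeatedly: 411 = 1·208 + 203, 208 = 1·203 + 5, 203 = 40·5 + 3, 5 = 1·3 + 2, 3 = 1·2 + 1, 2 = 2·1 + 0.
Unwinding: 1 = 3 − 1·2 = 3 − (5 − 1·3) = −5 + 2·3 = −5 + 2·(203 − 40·5) = 2·203 − 81·5 = 2·203 − 81·(208 − 1·203) = −81·208 + 83·203 = −81·208 + 83·(411 − 1·208) = 83·411 − 164·208, i.e. 411·83 + 208·(-164) = 1.
Scaling by 1444 gives the particular solution (x, y) = (119852, -236816).
The general solution is x = 119852 + 208k, y = -236816 − 411k; taking k = -576 gives the smaller pair x = 44, y = -80.
Indeed 822·44 + 416·(-80) = 36168 − 33280 = 2888.

x = 44, y = -80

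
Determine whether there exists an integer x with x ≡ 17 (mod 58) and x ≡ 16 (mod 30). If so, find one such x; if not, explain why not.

No such integer exists.

gcd(58, 30) = 2. If x ≡ 17 (mod 58) and x ≡ 16 (mod 30), then x ≡ 17 (mod 2) and x ≡ 16 (mod 2).
But 17 mod 2 = 1 while 16 mod 2 = 0, a contradiction.
So no integer satisfies both congruences.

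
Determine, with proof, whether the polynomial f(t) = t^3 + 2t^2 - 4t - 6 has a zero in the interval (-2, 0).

Yes, f has a root in the interval.

f(-2) = 2 and f(0) = -6, which have opposite signs.
As a polynomial, f is continuous on every closed interval.
By the Intermediate Value Theorem, f takes the value 0 somewhere in the open interval.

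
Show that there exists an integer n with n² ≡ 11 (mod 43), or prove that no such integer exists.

n = 21

Take n = 21. Then 21² = 441 = 10·43 + 11, so 21² ≡ 11 (mod 43).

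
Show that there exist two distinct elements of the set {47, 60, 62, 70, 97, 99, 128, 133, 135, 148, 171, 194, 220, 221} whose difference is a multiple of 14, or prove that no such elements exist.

Reduce each element modulo 14: 47↦5, 60↦4, 62↦6, 70↦0, 97↦13, 99↦1, 128↦2, 133↦7, 135↦9, 148↦8, 171↦3, 194↦12, 220↦10, 221↦11.
No residue repeats among the 14 elements, so no pair has difference ≡ 0 (mod 14).

No, no such pair exists.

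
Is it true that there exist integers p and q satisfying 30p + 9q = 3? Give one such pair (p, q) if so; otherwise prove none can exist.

Every value of 30p + 9q is a multiple of gcd(30, 9) = 3; since 3 ∣ 3, solutions exist.
Dividing through by 3 reduces the equation to 10p + 3q = 1.
Euclidean algorithm: 10 = 3·3 + 1, 3 = 3·1 + 0.
Unwinding: 1 = 10 − 3·3, i.e. 10·1 + 3·(-3) = 1.
This gives the solution p = 1, q = -3 directly.
Check: 30·1 + 9·(-3) = 30 − 27 = 3. ✓

p = 1, q = -3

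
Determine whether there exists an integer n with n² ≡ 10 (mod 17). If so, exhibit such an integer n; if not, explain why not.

Squares mod 17 repeat after n = 8 (as (−n)² = n²); for n = 0..8 they are 0, 1, 4, 9, 16, 8, 2, 15, 13.
So the quadratic residues mod 17 are {0, 1, 2, 4, 8, 9, 13, 15, 16}, and 10 is not among them.
Therefore n² ≡ 10 (mod 17) has no solution.

No such integer exists.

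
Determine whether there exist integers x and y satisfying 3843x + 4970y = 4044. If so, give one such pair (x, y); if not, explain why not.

No such integers exist.

Any value of 3843x + 4970y is a multiple of gcd(3843, 4970) = 7.
But 4044 is not a multiple of 7 (it leaves remainder 5).
Hence no integers x, y satisfy the equation.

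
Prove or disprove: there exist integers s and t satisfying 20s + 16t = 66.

No such integers exist.

gcd(20, 16) = 4, so every integer of the form 20s + 16t is a multiple of 4.
But 66 is not a multiple of 4 (it leaves remainder 2).
So the equation is unsolvable over ℤ.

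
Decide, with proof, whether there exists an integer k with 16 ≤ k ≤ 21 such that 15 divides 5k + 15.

For k = 16, 17 the values 95, 100 are not multiples of 15. Try k = 18: 5·18 + 15 = 105 = 7·15, which is divisible by 15.

k = 18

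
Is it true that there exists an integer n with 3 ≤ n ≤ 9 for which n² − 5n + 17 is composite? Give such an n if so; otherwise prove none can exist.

There is no such integer n in that range.

The values for n = 3, 4, …, 9 are 11, 13, 17, 23, 31, 41, 53, and each of these is prime.
So no value in the range makes the expression composite.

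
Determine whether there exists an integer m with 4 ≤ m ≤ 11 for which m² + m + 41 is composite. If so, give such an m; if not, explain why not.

No, no such integer m in that range exists.

The values for m = 4, 5, …, 11 are 61, 71, 83, 97, 113, 131, 151, 173, and each of these is prime.
So no value in the range makes the expression composite.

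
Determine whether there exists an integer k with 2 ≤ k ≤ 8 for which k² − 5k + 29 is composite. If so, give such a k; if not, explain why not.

At k = 6: 6² − 5·6 + 29 = 35 = 5·7, which is composite.

k = 6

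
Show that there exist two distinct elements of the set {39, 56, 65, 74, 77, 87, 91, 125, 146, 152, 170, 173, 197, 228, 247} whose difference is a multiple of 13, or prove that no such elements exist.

Reduce each element mod 13: 39↦0, 56↦4, 65↦0, 74↦9, 77↦12, 87↦9, 91↦0, 125↦8, 146↦3, 152↦9, 170↦1, 173↦4, 197↦2, 228↦7, 247↦0. The residue 0 repeats (at 39 and 65), and 65 − 39 = 26 = 2·13.

Yes: 39 and 65.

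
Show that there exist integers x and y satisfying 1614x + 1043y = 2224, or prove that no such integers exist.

x = 66, y = -100

Since gcd(1614, 1043) = 1, every integer is an integer combination of 1614 and 1043.
Run the Euclidean algorithm on 1614 and 1043: 1614 = 1·1043 + 571, 1043 = 1·571 + 472, 571 = 1·472 + 99, 472 = 4·99 + 76, 99 = 1·76 + 23, 76 = 3·23 + 7, 23 = 3·7 + 2, 7 = 3·2 + 1, 2 = 2·1 + 0.
Working back up the chain: 1 = 7 − 3·2 = 7 − 3·(23 − 3·7) = −3·23 + 10·7 = −3·23 + 10·(76 − 3·23) = 10·76 − 33·23 = 10·76 − 33·(99 − 1·76) = −33·99 + 43·76 = −33·99 + 43·(472 − 4·99) = 43·472 − 205·99 = 43·472 − 205·(571 − 1·472) = −205·571 + 248·472 = −205·571 + 248·(1043 − 1·571) = 248·1043 − 453·571 = 248·1043 − 453·(1614 − 1·1043) = −453·1614 + 701·1043. So 1614·(-453) + 1043·701 = 1.
Multiplying through by 2224: x = (-453)·2224 = -1007472, y = 701·2224 = 1559024 is a solution.
The general solution is x = -1007472 + 1043k, y = 1559024 − 1614k; taking k = 966 gives the smaller pair x = 66, y = -100.
Check: 1614·66 + 1043·(-100) = 106524 − 104300 = 2224. ✓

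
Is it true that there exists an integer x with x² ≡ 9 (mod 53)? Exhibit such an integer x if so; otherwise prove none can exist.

Take x = 50. Then 50² = 2500 = 47·53 + 9, so 50² ≡ 9 (mod 53).

x = 50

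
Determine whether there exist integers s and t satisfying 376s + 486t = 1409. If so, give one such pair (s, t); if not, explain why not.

Both 376 and 486 are divisible by gcd(376, 486) = 2, hence so is any combination 376s + 486t.
But 1409 is not a multiple of 2 (it leaves remainder 1).
Therefore 376s + 486t = 1409 has no solution in integers.

There are no such integers.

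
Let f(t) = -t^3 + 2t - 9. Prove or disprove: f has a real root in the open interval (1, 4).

f(1) = -8 and f(4) = -65, both negative, so a sign-change argument is unavailable; we show f keeps this sign on the whole interval.
Shift to the endpoint 1: with t = 1 + u (0 < u < 3), one computes f(1 + u) = -u^3 - 3u^2 - u - 8.
All 4 nonzero coefficients of this polynomial in u are negative; hence for u > 0 the value is a sum of negative terms (the constant -8 among them).
Therefore f(t) < 0 throughout (1, 4), and f has no zero there.

No.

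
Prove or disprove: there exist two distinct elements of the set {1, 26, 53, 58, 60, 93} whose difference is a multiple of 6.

There is no such pair.

Two integers differ by a multiple of 6 exactly when they have the same residue mod 6. The residues are 1↦1, 26↦2, 53↦5, 58↦4, 60↦0, 93↦3.
These 6 residues are pairwise different, hence no difference of two elements is divisible by 6.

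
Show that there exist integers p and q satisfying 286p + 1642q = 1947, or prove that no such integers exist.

gcd(286, 1642) = 2, so every integer of the form 286p + 1642q is a multiple of 2.
But 1947 is not a multiple of 2 (it leaves remainder 1).
So the equation is unsolvable over ℤ.

There are no such integers.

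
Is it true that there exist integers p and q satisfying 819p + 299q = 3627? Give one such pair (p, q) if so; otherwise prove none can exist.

p = 11, q = -18

gcd(819, 299) = 13, and 13 divides 3627, so integer solutions exist.
Dividing through by 13 reduces the equation to 63p + 23q = 279.
Euclidean algorithm: 63 = 2·23 + 17, 23 = 1·17 + 6, 17 = 2·6 + 5, 6 = 1·5 + 1, 5 = 5·1 + 0.
Unwinding: 1 = 6 − 1·5 = 6 − (17 − 2·6) = −17 + 3·6 = −17 + 3·(23 − 1·17) = 3·23 − 4·17 = 3·23 − 4·(63 − 2·23) = −4·63 + 11·23, i.e. 63·(-4) + 23·11 = 1.
Multiplying through by 279: p = (-4)·279 = -1116, q = 11·279 = 3069 is a solution.
The general solution is p = -1116 + 23k, q = 3069 − 63k; taking k = 49 gives the smaller pair p = 11, q = -18.
Check: 819·11 + 299·(-18) = 9009 − 5382 = 3627. ✓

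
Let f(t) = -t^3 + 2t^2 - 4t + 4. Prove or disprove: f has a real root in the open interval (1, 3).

f(1) = 1 and f(3) = -17, which have opposite signs.
Since f is a polynomial it is continuous on [1, 3].
By the Intermediate Value Theorem f must vanish at some point of (1, 3).

Such a root exists.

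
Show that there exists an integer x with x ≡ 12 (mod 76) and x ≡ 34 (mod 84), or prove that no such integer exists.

Both moduli are multiples of 4 = gcd(76, 84), so any solution would satisfy x ≡ 12 and x ≡ 34 modulo 4 simultaneously.
However 12 ≡ 0 and 34 ≡ 2 (mod 4), and 0 ≠ 2.
Hence the system has no solution.

No, no such integer exists.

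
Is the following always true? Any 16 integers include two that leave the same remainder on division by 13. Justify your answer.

Yes, this is always true.

Partition the integers by their residue mod 13; there are 13 classes.
With 16 integers and only 13 classes, the pigeonhole principle forces two of them, say a and b, into the same class.
So a and b have equal remainders mod 13, which is exactly what was to be shown.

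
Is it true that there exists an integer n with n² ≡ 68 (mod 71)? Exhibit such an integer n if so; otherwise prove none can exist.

71 is prime, so by Euler's criterion 68 is a square mod 71 iff 68^((71−1)/2) = 68^35 ≡ 1 (mod 71).
Repeated squaring mod 71: 68^2 = 4624 ≡ 9; 68^4 ≡ 9² = 81 ≡ 10; 68^8 ≡ 10² = 100 ≡ 29; 68^16 ≡ 29² = 841 ≡ 60; 68^32 ≡ 60² = 3600 ≡ 50.
Since 35 = 32 + 2 + 1, 68^35 ≡ 50 · 9 · 68; multiplying out mod 71: 50·9 = 450 ≡ 24, then 24·68 = 1632 ≡ 70. Thus 68^35 ≡ 70 ≡ −1 (mod 71).
The value −1 means 68 is a non-residue modulo 71, so n² ≡ 68 (mod 71) is impossible.

No, no such integer exists.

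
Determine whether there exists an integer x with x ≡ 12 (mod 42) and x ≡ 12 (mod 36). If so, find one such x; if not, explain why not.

x = 12

Here gcd(42, 36) = 6, and both 12 and 12 leave remainder 0 mod 6, so the system is consistent.
In fact x = 12 itself already satisfies 12 mod 36 = 12.
Check: 12 mod 42 = 12, 12 mod 36 = 12. ✓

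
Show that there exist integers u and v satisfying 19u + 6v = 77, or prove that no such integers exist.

19 and 6 are coprime, so 19u + 6v ranges over all of ℤ.
Euclidean algorithm: 19 = 3·6 + 1, 6 = 6·1 + 0.
Back-substituting, 1 = 19 − 3·6; that is, 19·1 + 6·(-3) = 1.
Multiplying through by 77: u = 1·77 = 77, v = (-3)·77 = -231 is a solution.
Shifting by a multiple of (6, −19) keeps it a solution: u = 77 − 12·6 = 5, v = -231 + 12·19 = -3.
Check: 19·5 + 6·(-3) = 95 − 18 = 77. ✓

u = 5, v = -3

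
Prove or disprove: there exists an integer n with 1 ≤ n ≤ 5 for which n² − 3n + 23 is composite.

At n = 2: 2² − 3·2 + 23 = 21 = 3·7, which is composite.

n = 2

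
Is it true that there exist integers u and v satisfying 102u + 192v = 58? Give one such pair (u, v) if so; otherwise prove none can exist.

Any value of 102u + 192v is a multiple of gcd(102, 192) = 6.
However 58 leaves remainder 4 on division by 6.
Therefore 102u + 192v = 58 has no solution in integers.

There are no such integers.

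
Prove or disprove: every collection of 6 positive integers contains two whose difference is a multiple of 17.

Try 6 consecutive integers, 9, 10, …, 14. Their remainders mod 17 are 9, 10, 11, 12, 13, 14 — pairwise different, as any 6 ≤ 17 consecutive integers have distinct residues.
No two share a residue, so no pair has difference divisible by 17; the claim fails for this set.

No; for instance {9, 10, 11, 12, 13, 14} is a counterexample.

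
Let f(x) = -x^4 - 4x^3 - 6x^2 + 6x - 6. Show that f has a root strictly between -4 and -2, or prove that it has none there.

f(-4) = -126 and f(-2) = -26, both negative, so a sign-change argument is unavailable; we show f keeps this sign on the whole interval.
Substitute x = -2 − u, where 0 < u < 2 on the interval. Expanding, f(-2 − u) = -u^4 - 4u^3 - 6u^2 - 14u - 26.
All 5 nonzero coefficients of this polynomial in u are negative; hence for u > 0 the value is a sum of negative terms (the constant -26 among them).
Therefore f(x) < 0 throughout (-4, -2), and f has no zero there.

No.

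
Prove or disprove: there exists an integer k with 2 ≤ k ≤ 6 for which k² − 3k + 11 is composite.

At k = 4: 4² − 3·4 + 11 = 15 = 3·5, which is composite.

k = 4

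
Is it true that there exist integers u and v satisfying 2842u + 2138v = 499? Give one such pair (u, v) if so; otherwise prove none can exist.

There are no such integers.

Both 2842 and 2138 are divisible by gcd(2842, 2138) = 2, hence so is any combination 2842u + 2138v.
But 499 is not a multiple of 2 (it leaves remainder 1).
Hence no integers u, v satisfy the equation.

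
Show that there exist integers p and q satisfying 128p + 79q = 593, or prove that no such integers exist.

p = 25, q = -33

128 and 79 are coprime, so 128p + 79q ranges over all of ℤ.
Euclidean algorithm: 128 = 1·79 + 49, 79 = 1·49 + 30, 49 = 1·30 + 19, 30 = 1·19 + 11, 19 = 1·11 + 8, 11 = 1·8 + 3, 8 = 2·3 + 2, 3 = 1·2 + 1, 2 = 2·1 + 0.
Back-substituting, 1 = 3 − 1·2 = 3 − (8 − 2·3) = −8 + 3·3 = −8 + 3·(11 − 1·8) = 3·11 − 4·8 = 3·11 − 4·(19 − 1·11) = −4·19 + 7·11 = −4·19 + 7·(30 − 1·19) = 7·30 − 11·19 = 7·30 − 11·(49 − 1·30) = −11·49 + 18·30 = −11·49 + 18·(79 − 1·49) = 18·79 − 29·49 = 18·79 − 29·(128 − 1·79) = −29·128 + 47·79; that is, 128·(-29) + 79·47 = 1.
Times 593: 128·(-17197) + 79·27871 = 593, so (-17197, 27871) solves it.
The general solution is p = -17197 + 79k, q = 27871 − 128k; taking k = 218 gives the smaller pair p = 25, q = -33.
Check: 128·25 + 79·(-33) = 3200 − 2607 = 593. ✓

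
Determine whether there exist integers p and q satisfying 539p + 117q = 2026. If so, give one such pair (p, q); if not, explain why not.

Since gcd(539, 117) = 1, every integer is an integer combination of 539 and 117.
Dividing repeatedly: 539 = 4·117 + 71, 117 = 1·71 + 46, 71 = 1·46 + 25, 46 = 1·25 + 21, 25 = 1·21 + 4, 21 = 5·4 + 1, 4 = 4·1 + 0.
Back-substituting, 1 = 21 − 5·4 = 21 − 5·(25 − 1·21) = −5·25 + 6·21 = −5·25 + 6·(46 − 1·25) = 6·46 − 11·25 = 6·46 − 11·(71 − 1·46) = −11·71 + 17·46 = −11·71 + 17·(117 − 1·71) = 17·117 − 28·71 = 17·117 − 28·(539 − 4·117) = −28·539 + 129·117; that is, 539·(-28) + 117·129 = 1.
Multiplying through by 2026: p = (-28)·2026 = -56728, q = 129·2026 = 261354 is a solution.
The general solution is p = -56728 + 117k, q = 261354 − 539k; taking k = 485 gives the smaller pair p = 17, q = -61.
Check: 539·17 + 117·(-61) = 9163 − 7137 = 2026. ✓

p = 17, q = -61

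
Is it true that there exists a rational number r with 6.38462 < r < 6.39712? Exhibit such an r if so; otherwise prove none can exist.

r = 115/18

Scale by 18: the interval becomes (114.92316, 115.14816), which contains the integer 115.
So r = 115/18 works: it is a ratio of integers, and dividing 18·6.38462 < 115 < 18·6.39712 through by 18 gives 6.38462 < 115/18 < 6.39712.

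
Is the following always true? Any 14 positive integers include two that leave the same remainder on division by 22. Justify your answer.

Consider the 14 integers 77, 78, …, 90. They lie in distinct residue classes modulo 22, since 14 ≤ 22.
So no two of them leave the same remainder on division by 22; the claim fails for this set.

No; for instance {77, 78, 79, 80, 81, 82, 83, 84, 85, 86, 87, 88, 89, 90} is a counterexample.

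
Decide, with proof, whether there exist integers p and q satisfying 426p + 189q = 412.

Both 426 and 189 are divisible by gcd(426, 189) = 3, hence so is any combination 426p + 189q.
But 412 is not a multiple of 3 (it leaves remainder 1).
Therefore 426p + 189q = 412 has no solution in integers.

No, no such integers exist.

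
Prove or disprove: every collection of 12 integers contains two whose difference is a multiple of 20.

No, the set {66, 67, 68, 69, 70, 71, 72, 73, 74, 75, 76, 77} is a counterexample.

Consider the 12 integers 66, 67, …, 77. They lie in distinct residue classes modulo 20, since 12 ≤ 20.
Any two of them differ by at most 11 < 20 and by at least 1, so no difference is a multiple of 20.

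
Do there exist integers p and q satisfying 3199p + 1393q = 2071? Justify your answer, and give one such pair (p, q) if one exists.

There are no such integers.

Any value of 3199p + 1393q is a multiple of gcd(3199, 1393) = 7.
However 2071 leaves remainder 6 on division by 7.
Hence no integers p, q satisfy the equation.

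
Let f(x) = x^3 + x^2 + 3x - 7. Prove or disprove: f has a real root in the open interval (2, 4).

f(2) = 11 and f(4) = 85, both positive.
The derivative f'(x) = 3x^2 + 2x + 3 is a quadratic with discriminant 2² − 4·3·3 = -32 < 0; it never vanishes, so it is always positive (sign of the leading coefficient).
Hence f is strictly increasing on ℝ, and in particular on [2, 4]. A strictly monotone function with same-sign endpoint values stays positive on the whole interval, so f has no zero in (2, 4).

No such root exists.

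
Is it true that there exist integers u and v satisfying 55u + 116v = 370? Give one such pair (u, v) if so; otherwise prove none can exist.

u = 70, v = -30

55 and 116 are coprime, so 55u + 116v ranges over all of ℤ.
Dividing repeatedly: 116 = 2·55 + 6, 55 = 9·6 + 1, 6 = 6·1 + 0.
Working back up the chain: 1 = 55 − 9·6 = 55 − 9·(116 − 2·55) = −9·116 + 19·55. So 55·19 + 116·(-9) = 1.
Multiplying through by 370: u = 19·370 = 7030, v = (-9)·370 = -3330 is a solution.
The general solution is u = 7030 + 116k, v = -3330 − 55k; taking k = -60 gives the smaller pair u = 70, v = -30.
Check: 55·70 + 116·(-30) = 3850 − 3480 = 370. ✓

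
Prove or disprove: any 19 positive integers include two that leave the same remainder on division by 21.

No; for instance {42, 43, 44, 45, 46, 47, 48, 49, 50, 51, 52, 53, 54, 55, 56, 57, 58, 59, 60} is a counterexample.

Take the 19 consecutive integers 42, 43, …, 60: their residues mod 21 are all distinct because 19 ≤ 21.
Hence this collection has no pair with equal remainders mod 21, disproving the claim.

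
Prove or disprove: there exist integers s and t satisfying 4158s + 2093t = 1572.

There are no such integers.

Any value of 4158s + 2093t is a multiple of gcd(4158, 2093) = 7.
But 1572 = 7·224 + 4, so 7 ∤ 1572.
Therefore 4158s + 2093t = 1572 has no solution in integers.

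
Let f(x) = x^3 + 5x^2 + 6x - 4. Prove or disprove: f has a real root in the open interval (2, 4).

The endpoint values f(2) = 36 and f(4) = 164 are both positive. Claim: f(x) > 0 for every x in (2, 4).
Shift to the endpoint 2: with x = 2 + u (0 < u < 2), one computes f(2 + u) = u^3 + 11u^2 + 38u + 36.
The nonzero coefficients here are all positive, so for u > 0 every term is positive (or zero), and the constant term 36 is strictly positive.
Therefore f(x) > 0 throughout (2, 4), and f has no zero there.

No such root exists.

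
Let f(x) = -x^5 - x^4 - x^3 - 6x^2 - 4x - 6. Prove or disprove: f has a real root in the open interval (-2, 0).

Such a root exists.

f(-2) = 2 and f(0) = -6, which have opposite signs.
As a polynomial, f is continuous on every closed interval.
By the Intermediate Value Theorem f must vanish at some point of (-2, 0).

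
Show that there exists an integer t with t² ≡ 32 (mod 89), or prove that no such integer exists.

t = 78

t = 78 works: 78² = 6084, and 6084 − 32 = 6052 = 68·89.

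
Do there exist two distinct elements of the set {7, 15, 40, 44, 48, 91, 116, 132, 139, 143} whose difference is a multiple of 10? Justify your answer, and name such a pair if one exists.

No such pair exists.

Reduce each element modulo 10: 7↦7, 15↦5, 40↦0, 44↦4, 48↦8, 91↦1, 116↦6, 132↦2, 139↦9, 143↦3.
These 10 residues are pairwise different, hence no difference of two elements is divisible by 10.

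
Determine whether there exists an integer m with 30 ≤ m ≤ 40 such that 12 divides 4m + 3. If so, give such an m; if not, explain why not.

No such integer m in that range exists.

For m = 30, 31, …, 40 the values of 4m + 3 modulo 12 are 3, 7, 11, 3, 7, 11, 3, 7, 11, 3, 7 respectively.
The residue 0 does not occur, so no m in [30, 40] makes 4m + 3 a multiple of 12.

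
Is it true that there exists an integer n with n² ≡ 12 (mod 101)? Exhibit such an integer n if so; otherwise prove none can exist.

Apply Euler's criterion with the prime 101: 12 is a quadratic residue iff 12^50 ≡ 1 (mod 101), and a non-residue iff it is ≡ −1.
Squaring successively (mod 101): 12^2 = 144 ≡ 43; 12^4 ≡ 43² = 1849 ≡ 31; 12^8 ≡ 31² = 961 ≡ 52; 12^16 ≡ 52² = 2704 ≡ 78; 12^32 ≡ 78² = 6084 ≡ 24.
Since 50 = 32 + 16 + 2, 12^50 ≡ 24 · 78 · 43; multiplying out mod 101: 24·78 = 1872 ≡ 54, then 54·43 = 2322 ≡ 100. Thus 12^50 ≡ 100 ≡ −1 (mod 101).
The value −1 means 12 is a non-residue modulo 101, so n² ≡ 12 (mod 101) is impossible.

There is no such integer.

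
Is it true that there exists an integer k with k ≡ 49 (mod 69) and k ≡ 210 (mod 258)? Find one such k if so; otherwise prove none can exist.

No such integer exists.

gcd(69, 258) = 3. If k ≡ 49 (mod 69) and k ≡ 210 (mod 258), then k ≡ 49 (mod 3) and k ≡ 210 (mod 3).
However 49 ≡ 1 and 210 ≡ 0 (mod 3), and 1 ≠ 0.
Hence the system has no solution.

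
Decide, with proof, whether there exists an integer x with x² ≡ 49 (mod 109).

Take x = 7. Then 7² = 49, and since 0 ≤ 49 < 109 this is already reduced: 7² ≡ 49 (mod 109).

x = 7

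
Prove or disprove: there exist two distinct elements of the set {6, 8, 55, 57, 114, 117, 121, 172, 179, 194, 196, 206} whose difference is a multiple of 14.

Two integers differ by a multiple of 14 exactly when they have the same residue mod 14. The residues are 6↦6, 8↦8, 55↦13, 57↦1, 114↦2, 117↦5, 121↦9, 172↦4, 179↦11, 194↦12, 196↦0, 206↦10.
These 12 residues are pairwise different, hence no difference of two elements is divisible by 14.

No such pair exists.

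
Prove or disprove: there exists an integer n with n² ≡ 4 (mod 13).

n = 2

Take n = 2. Then 2² = 4, and since 0 ≤ 4 < 13 this is already reduced: 2² ≡ 4 (mod 13).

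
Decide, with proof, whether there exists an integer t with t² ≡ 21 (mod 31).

No, no such integer exists.

31 is prime, so by Euler's criterion 21 is a square mod 31 iff 21^((31−1)/2) = 21^15 ≡ 1 (mod 31).
Squaring successively (mod 31): 21^2 = 441 ≡ 7; 21^4 ≡ 7² = 49 ≡ 18; 21^8 ≡ 18² = 324 ≡ 14.
Since 15 = 8 + 4 + 2 + 1, 21^15 ≡ 14 · 18 · 7 · 21; multiplying out mod 31: 14·18 = 252 ≡ 4, then 4·7 = 28 ≡ 28, then 28·21 = 588 ≡ 30. Thus 21^15 ≡ 30 ≡ −1 (mod 31).
By Euler's criterion 21 is a quadratic non-residue mod 31: no t satisfies t² ≡ 21 (mod 31).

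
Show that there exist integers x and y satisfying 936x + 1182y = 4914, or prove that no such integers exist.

gcd(936, 1182) = 6, and 6 divides 4914, so integer solutions exist.
Dividing through by 6 reduces the equation to 156x + 197y = 819.
Run the Euclidean algorithm on 197 and 156: 197 = 1·156 + 41, 156 = 3·41 + 33, 41 = 1·33 + 8, 33 = 4·8 + 1, 8 = 8·1 + 0.
Unwinding: 1 = 33 − 4·8 = 33 − 4·(41 − 1·33) = −4·41 + 5·33 = −4·41 + 5·(156 − 3·41) = 5·156 − 19·41 = 5·156 − 19·(197 − 1·156) = −19·197 + 24·156, i.e. 156·24 + 197·(-19) = 1.
Times 819: 156·19656 + 197·(-15561) = 819, so (19656, -15561) solves it.
Subtracting 99·197 from x and adding 99·156 to y gives the tidier solution (153, -117).
Indeed 936·153 + 1182·(-117) = 143208 − 138294 = 4914.

x = 153, y = -117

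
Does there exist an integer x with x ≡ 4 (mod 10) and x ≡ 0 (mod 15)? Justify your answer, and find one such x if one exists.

There is no such integer.

Both moduli are multiples of 5 = gcd(10, 15), so any solution would satisfy x ≡ 4 and x ≡ 0 modulo 5 simultaneously.
However 4 ≡ 4 and 0 ≡ 0 (mod 5), and 4 ≠ 0.
So no integer satisfies both congruences.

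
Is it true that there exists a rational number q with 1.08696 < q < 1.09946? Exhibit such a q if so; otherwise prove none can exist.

q = 12/11

Scale by 11: the interval becomes (11.95656, 12.09406), which contains the integer 12.
Hence 12/11 is a rational number with 1.08696 < 12/11 < 1.09946.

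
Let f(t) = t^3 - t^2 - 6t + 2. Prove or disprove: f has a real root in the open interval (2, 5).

Yes, f has a root in the interval.

f(2) = -6 and f(5) = 72, which have opposite signs.
As a polynomial, f is continuous on every closed interval.
By the Intermediate Value Theorem, f takes the value 0 somewhere in the open interval.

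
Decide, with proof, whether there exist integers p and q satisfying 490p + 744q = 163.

gcd(490, 744) = 2, so every integer of the form 490p + 744q is a multiple of 2.
But 163 = 2·81 + 1, so 2 ∤ 163.
So the equation is unsolvable over ℤ.

There are no such integers.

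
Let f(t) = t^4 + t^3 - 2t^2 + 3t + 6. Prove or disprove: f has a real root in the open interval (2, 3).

The endpoint values f(2) = 28 and f(3) = 105 are both positive. Claim: f(t) > 0 for every t in (2, 3).
Shift to the endpoint 2: with t = 2 + u (0 < u < 1), one computes f(2 + u) = u^4 + 9u^3 + 28u^2 + 39u + 28.
The nonzero coefficients here are all positive, so for u > 0 every term is positive (or zero), and the constant term 28 is strictly positive.
Therefore f(t) > 0 throughout (2, 3), and f has no zero there.

No such root exists.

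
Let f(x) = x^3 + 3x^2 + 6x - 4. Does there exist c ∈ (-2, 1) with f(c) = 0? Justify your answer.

f(-2) = -12 and f(1) = 6, which have opposite signs.
Since f is a polynomial it is continuous on [-2, 1].
By the Intermediate Value Theorem, f takes the value 0 somewhere in the open interval.

Such a root exists.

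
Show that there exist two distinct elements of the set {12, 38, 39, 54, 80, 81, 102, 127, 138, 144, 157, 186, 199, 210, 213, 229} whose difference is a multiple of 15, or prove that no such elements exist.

12 and 102 are such a pair.

Reduce each element mod 15: 12↦12, 38↦8, 39↦9, 54↦9, 80↦5, 81↦6, 102↦12, 127↦7, 138↦3, 144↦9, 157↦7, 186↦6, 199↦4, 210↦0, 213↦3, 229↦4. The residue 12 repeats (at 12 and 102), and 102 − 12 = 90 = 6·15.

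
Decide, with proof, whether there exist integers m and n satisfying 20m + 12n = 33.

Any value of 20m + 12n is a multiple of gcd(20, 12) = 4.
But 33 is not a multiple of 4 (it leaves remainder 1).
So the equation is unsolvable over ℤ.

No, no such integers exist.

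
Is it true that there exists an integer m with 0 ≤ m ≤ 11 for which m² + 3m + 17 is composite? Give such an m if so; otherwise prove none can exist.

At m = 5: 5² + 3·5 + 17 = 57 = 3·19, which is composite.

m = 5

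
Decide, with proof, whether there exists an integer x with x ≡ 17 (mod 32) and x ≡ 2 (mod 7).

x = 177

The moduli 32 and 7 are coprime, so by the Chinese Remainder Theorem a unique solution modulo 224 exists.
Write x = 17 + 32t and require 17 + 32t ≡ 2 (mod 7), i.e. 32t ≡ 6 (mod 7).
32 ≡ 4 (mod 7), so this reads 4t ≡ 6 (mod 7). Invert 4 mod 7 by the Euclidean algorithm: 7 = 1·4 + 3, 4 = 1·3 + 1, 3 = 3·1 + 0; back-substituting, 1 = 4 − 1·3 = 4 − (7 − 1·4) = −7 + 2·4. Hence 4·2 ≡ 1, so 4⁻¹ ≡ 2 (mod 7).
Therefore t ≡ 2·6 = 12 ≡ 5 (mod 7).
With t = 5: x = 17 + 32·5 = 177.
Verify: 177 = 5·32 + 17 and 177 = 25·7 + 2. ✓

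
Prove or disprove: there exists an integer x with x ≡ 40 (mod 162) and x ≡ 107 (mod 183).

There is no such integer.

Both moduli are multiples of 3 = gcd(162, 183), so any solution would satisfy x ≡ 40 and x ≡ 107 modulo 3 simultaneously.
These are incompatible: 40 − 107 = -67 is not divisible by 3.
Therefore no such x exists.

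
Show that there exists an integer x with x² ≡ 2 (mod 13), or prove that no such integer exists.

Computing x² mod 13 for x = 0, 1, …, 6 (enough, by the symmetry x ↦ 13 − x) gives 0, 1, 4, 9, 3, 12, 10.
The set of squares mod 13 is therefore {0, 1, 3, 4, 9, 10, 12}, which does not contain 2.
Therefore x² ≡ 2 (mod 13) has no solution.

No, no such integer exists.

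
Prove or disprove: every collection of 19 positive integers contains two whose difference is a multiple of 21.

Try 19 consecutive integers, 19, 20, …, 37. Their remainders mod 21 are 19, 20, 0, 1, 2, 3, 4, 5, 6, 7, 8, 9, 10, 11, 12, 13, 14, 15, 16 — pairwise different, as any 19 ≤ 21 consecutive integers have distinct residues.
No two share a residue, so no pair has difference divisible by 21; the claim fails for this set.

No; for instance {19, 20, 21, 22, 23, 24, 25, 26, 27, 28, 29, 30, 31, 32, 33, 34, 35, 36, 37} is a counterexample.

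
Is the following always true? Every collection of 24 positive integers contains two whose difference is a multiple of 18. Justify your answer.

True.

Each integer lies in one of the 18 residue classes modulo 18.
With 24 integers and only 18 classes, the pigeonhole principle forces two of them, say a and b, into the same class.
Their difference a − b is then a multiple of 18.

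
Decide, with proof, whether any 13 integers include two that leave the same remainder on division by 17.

No, the set {4, 5, 6, 7, 8, 9, 10, 11, 12, 13, 14, 15, 16} is a counterexample.

Try 13 consecutive integers, 4, 5, …, 16. Their remainders mod 17 are 4, 5, 6, 7, 8, 9, 10, 11, 12, 13, 14, 15, 16 — pairwise different, as any 13 ≤ 17 consecutive integers have distinct residues.
Hence this collection has no pair with equal remainders mod 17, disproving the claim.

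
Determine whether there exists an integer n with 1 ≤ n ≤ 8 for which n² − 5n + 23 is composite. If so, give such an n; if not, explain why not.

There is no such integer n in that range.

The values for n = 1, 2, …, 8 are 19, 17, 17, 19, 23, 29, 37, 47, and each of these is prime.
So no value in the range makes the expression composite.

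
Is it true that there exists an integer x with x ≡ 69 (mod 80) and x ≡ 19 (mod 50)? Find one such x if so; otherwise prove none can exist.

The moduli are not coprime: gcd(80, 50) = 10. Compatibility requires 10 ∣ (19 − 69) = -50, which holds, so solutions exist.
The smallest candidate x = 69 works directly: 69 ≡ 19 (mod 50).
Indeed 69 ≡ 69 (mod 80) and 69 ≡ 19 (mod 50).

x = 69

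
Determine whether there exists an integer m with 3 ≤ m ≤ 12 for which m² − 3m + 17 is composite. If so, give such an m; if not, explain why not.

At m = 4: 4² − 3·4 + 17 = 21 = 3·7, which is composite.

m = 4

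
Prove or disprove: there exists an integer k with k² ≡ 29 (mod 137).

No, no such integer exists.

137 is prime, so by Euler's criterion 29 is a square mod 137 iff 29^((137−1)/2) = 29^68 ≡ 1 (mod 137).
Squaring successively (mod 137): 29^2 = 841 ≡ 19; 29^4 ≡ 19² = 361 ≡ 87; 29^8 ≡ 87² = 7569 ≡ 34; 29^16 ≡ 34² = 1156 ≡ 60; 29^32 ≡ 60² = 3600 ≡ 38; 29^64 ≡ 38² = 1444 ≡ 74.
Since 68 = 64 + 4, 29^68 ≡ 74 · 87; multiplying out mod 137: 74·87 = 6438 ≡ 136. Thus 29^68 ≡ 136 ≡ −1 (mod 137).
The value −1 means 29 is a non-residue modulo 137, so k² ≡ 29 (mod 137) is impossible.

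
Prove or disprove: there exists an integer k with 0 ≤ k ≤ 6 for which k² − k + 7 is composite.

k = 2

At k = 2: 2² − 2 + 7 = 9 = 3·3, which is composite.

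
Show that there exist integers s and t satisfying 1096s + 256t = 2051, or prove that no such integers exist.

Both 1096 and 256 are divisible by gcd(1096, 256) = 8, hence so is any combination 1096s + 256t.
However 2051 leaves remainder 3 on division by 8.
Hence no integers s, t satisfy the equation.

No such integers exist.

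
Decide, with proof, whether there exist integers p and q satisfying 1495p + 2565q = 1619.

No such integers exist.

Any value of 1495p + 2565q is a multiple of gcd(1495, 2565) = 5.
But 1619 = 5·323 + 4, so 5 ∤ 1619.
Hence no integers p, q satisfy the equation.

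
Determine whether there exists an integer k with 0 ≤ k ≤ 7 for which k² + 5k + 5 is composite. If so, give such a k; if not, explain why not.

k = 5

At k = 5: 5² + 5·5 + 5 = 55 = 5·11, which is composite.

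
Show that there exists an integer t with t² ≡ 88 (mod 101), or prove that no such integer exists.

Take t = 47. Then 47² = 2209 = 21·101 + 88, so 47² ≡ 88 (mod 101).

t = 47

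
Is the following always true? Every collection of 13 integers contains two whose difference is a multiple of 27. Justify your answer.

No, the set {55, 56, 57, 58, 59, 60, 61, 62, 63, 64, 65, 66, 67} is a counterexample.

Try 13 consecutive integers, 55, 56, …, 67. Their remainders mod 27 are 1, 2, 3, 4, 5, 6, 7, 8, 9, 10, 11, 12, 13 — pairwise different, as any 13 ≤ 27 consecutive integers have distinct residues.
The differences between them range over 1, …, 12, none of which is divisible by 27.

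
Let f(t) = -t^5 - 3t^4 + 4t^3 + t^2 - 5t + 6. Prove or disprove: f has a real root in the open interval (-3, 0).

f(-3) = -78 and f(0) = 6, which have opposite signs.
Since f is a polynomial it is continuous on [-3, 0].
By the Intermediate Value Theorem, f takes the value 0 somewhere in the open interval.

Such a root exists.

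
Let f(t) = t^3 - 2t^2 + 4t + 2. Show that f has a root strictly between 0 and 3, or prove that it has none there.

f has no root in that interval.

f(0) = 2 and f(3) = 23, both positive.
The derivative f'(t) = 3t^2 - 4t + 4 is a quadratic with discriminant (-4)² − 4·3·4 = -32 < 0; it never vanishes, so it is always positive (sign of the leading coefficient).
Hence f is strictly increasing on ℝ, and in particular on [0, 3]. A strictly monotone function with same-sign endpoint values stays positive on the whole interval, so f has no zero in (0, 3).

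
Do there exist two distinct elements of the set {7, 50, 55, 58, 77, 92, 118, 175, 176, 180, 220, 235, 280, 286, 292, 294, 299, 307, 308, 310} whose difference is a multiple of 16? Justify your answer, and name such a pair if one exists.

7 and 55 are such a pair.

Both 7 and 55 leave remainder 7 on division by 16; their difference 48 = 3·16 is a multiple of 16.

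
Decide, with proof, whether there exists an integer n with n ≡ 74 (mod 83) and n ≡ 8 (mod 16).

n = 904

gcd(83, 16) = 1, so the Chinese Remainder Theorem guarantees exactly one residue class mod 1328 satisfying both.
Any solution of the first congruence is n = 74 + 83t; substituting into the second, 83t ≡ 8 − 74 ≡ 14 (mod 16).
83 ≡ 3 (mod 16), so this reads 3t ≡ 14 (mod 16). Since 3·11 = 33 = 2·16 + 1, the inverse of 3 mod 16 is 11.
Therefore t ≡ 11·14 = 154 ≡ 10 (mod 16).
With t = 10: n = 74 + 83·10 = 904.
Check: 904 mod 83 = 74, 904 mod 16 = 8. ✓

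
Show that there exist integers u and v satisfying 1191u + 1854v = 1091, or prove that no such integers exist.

Any value of 1191u + 1854v is a multiple of gcd(1191, 1854) = 3.
However 1091 leaves remainder 2 on division by 3.
So the equation is unsolvable over ℤ.

No, no such integers exist.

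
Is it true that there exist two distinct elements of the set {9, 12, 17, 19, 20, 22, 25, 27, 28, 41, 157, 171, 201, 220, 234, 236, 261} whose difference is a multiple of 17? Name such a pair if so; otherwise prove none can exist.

Two integers differ by a multiple of 17 exactly when they have the same residue mod 17. The residues are 9↦9, 12↦12, 17↦0, 19↦2, 20↦3, 22↦5, 25↦8, 27↦10, 28↦11, 41↦7, 157↦4, 171↦1, 201↦14, 220↦16, 234↦13, 236↦15, 261↦6.
No residue repeats among the 17 elements, so no pair has difference ≡ 0 (mod 17).

No, no such pair exists.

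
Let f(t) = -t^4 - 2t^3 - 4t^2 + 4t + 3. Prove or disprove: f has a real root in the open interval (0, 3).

Yes, f has a root in the interval.

f(0) = 3 and f(3) = -156, which have opposite signs.
Since f is a polynomial it is continuous on [0, 3].
By the Intermediate Value Theorem f must vanish at some point of (0, 3).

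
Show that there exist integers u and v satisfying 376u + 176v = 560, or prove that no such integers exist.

u = 16, v = -31

Every value of 376u + 176v is a multiple of gcd(376, 176) = 8; since 8 ∣ 560, solutions exist.
Dividing through by 8 reduces the equation to 47u + 22v = 70.
Dividing repeatedly: 47 = 2·22 + 3, 22 = 7·3 + 1, 3 = 3·1 + 0.
Back-substituting, 1 = 22 − 7·3 = 22 − 7·(47 − 2·22) = −7·47 + 15·22; that is, 47·(-7) + 22·15 = 1.
Times 70: 47·(-490) + 22·1050 = 70, so (-490, 1050) solves it.
Shifting by a multiple of (22, −47) keeps it a solution: u = -490 + 23·22 = 16, v = 1050 − 23·47 = -31.
Check: 376·16 + 176·(-31) = 6016 − 5456 = 560. ✓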